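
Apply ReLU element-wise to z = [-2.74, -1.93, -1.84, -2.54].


ReLU(-2.74) = max(0, -2.74) = 0.0
ReLU(-1.93) = max(0, -1.93) = 0.0
ReLU(-1.84) = max(0, -1.84) = 0.0
ReLU(-2.54) = max(0, -2.54) = 0.0
result = [0.0, 0.0, 0.0, 0.0]

[0.0, 0.0, 0.0, 0.0]


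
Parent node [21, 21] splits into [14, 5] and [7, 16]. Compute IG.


Parent = [21, 21], H_parent = 1
H_left = 0.8315 (n=19), H_right = 0.8865 (n=23)
H_children = (19/42)·0.8315 + (23/42)·0.8865 = 0.8616
IG = 1 - 0.8616 = 0.1384

0.1384


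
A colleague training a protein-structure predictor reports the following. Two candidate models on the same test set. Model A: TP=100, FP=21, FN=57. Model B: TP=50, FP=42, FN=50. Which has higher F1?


Model A: P=100/121=0.8264, R=100/157=0.6369, F1=2PR/(P+R)=2TP/(2TP+FP+FN)=200/278=0.7194
Model B: P=50/92=0.5435, R=50/100=0.5, F1=2PR/(P+R)=2TP/(2TP+FP+FN)=100/192=0.5208
0.7194 > 0.5208 → Model A

Model A


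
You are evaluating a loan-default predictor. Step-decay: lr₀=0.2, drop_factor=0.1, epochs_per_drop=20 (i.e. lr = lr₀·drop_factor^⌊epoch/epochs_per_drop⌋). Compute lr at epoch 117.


n_drops = ⌊117/20⌋ = 5
lr = 0.2·0.1^5 = 0.2·0.00001 = 0.000002

0.000002


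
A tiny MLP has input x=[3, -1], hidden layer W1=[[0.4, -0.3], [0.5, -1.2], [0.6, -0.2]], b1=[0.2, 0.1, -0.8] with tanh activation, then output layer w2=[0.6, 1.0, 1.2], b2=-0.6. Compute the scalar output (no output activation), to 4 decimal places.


z1[0] = (0.4)·(3) + (-0.3)·(-1) + 0.2 = 1.7
z1[1] = (0.5)·(3) + (-1.2)·(-1) + 0.1 = 2.8
z1[2] = (0.6)·(3) + (-0.2)·(-1) - 0.8 = 1.2
h = tanh(z1) = [0.9354, 0.9926, 0.8337]
output = (0.6)·(0.9354) + (1.0)·(0.9926) + (1.2)·(0.8337) - 0.6 = 1.9543

1.9543


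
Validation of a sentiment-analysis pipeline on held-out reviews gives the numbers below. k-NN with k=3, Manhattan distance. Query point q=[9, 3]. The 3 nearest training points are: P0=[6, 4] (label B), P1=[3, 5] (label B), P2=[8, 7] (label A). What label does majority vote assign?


d(q,P0) = 4  (label B)
d(q,P1) = 8  (label B)
d(q,P2) = 5  (label A)
Votes: A=1, B=2
Majority → B

B


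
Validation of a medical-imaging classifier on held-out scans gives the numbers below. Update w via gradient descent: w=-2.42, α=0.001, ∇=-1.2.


w_new = w - α·∇
= -2.42 - 0.001·-1.2
= -2.42 + 0.0012
= -2.4188

-2.4188


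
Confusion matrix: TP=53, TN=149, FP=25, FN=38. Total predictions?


Total = TP + TN + FP + FN
= 53 + 149 + 25 + 38
= 265
(Predicted positive: 78, predicted negative: 187)

265


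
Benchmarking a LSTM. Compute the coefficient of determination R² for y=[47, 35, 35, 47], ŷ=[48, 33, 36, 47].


ȳ = 41
SS_res = Σ(y-ŷ)² = 6
SS_tot = Σ(y-ȳ)² = 144
R² = 1 - SS_res/SS_tot = 1 - 0.0417 = 0.9583

0.9583


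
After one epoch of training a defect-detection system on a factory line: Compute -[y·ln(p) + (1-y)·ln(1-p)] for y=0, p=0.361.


BCE = -[y·ln(p) + (1-y)·ln(1-p)]
= -0 - 1·ln(1-0.361)
= -ln(0.639) = 0.4479

0.4479


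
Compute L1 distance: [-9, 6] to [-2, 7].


d = |-9+ 2| + |6-7|
  = 7 + 1
  = 8

8


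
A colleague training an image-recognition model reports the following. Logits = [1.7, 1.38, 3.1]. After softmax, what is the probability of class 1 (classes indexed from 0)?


Exponentials: e^1.7=5.4739, e^1.38=3.9749, e^3.1=22.198
Sum = 31.6468
Softmax = [0.173, 0.1256, 0.7014]
p[1] = 3.9749/31.6468 = 0.1256

0.1256


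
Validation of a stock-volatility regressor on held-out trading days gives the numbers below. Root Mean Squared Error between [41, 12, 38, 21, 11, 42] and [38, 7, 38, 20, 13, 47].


MSE = 64/6 = 10.6667
RMSE = √(64/6) = 3.266

3.266


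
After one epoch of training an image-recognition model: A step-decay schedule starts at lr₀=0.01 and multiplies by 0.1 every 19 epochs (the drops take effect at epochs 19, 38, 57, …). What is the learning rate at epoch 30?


n_drops = ⌊30/19⌋ = 1
lr = 0.01·0.1^1 = 0.01·0.1 = 0.001

0.001


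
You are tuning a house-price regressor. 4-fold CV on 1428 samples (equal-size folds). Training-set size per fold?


Fold size = 1428/4 = 357
Training per fold = 1428 - 357 = 1071

1071


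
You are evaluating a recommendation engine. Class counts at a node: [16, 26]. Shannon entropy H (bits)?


Probabilities: [16/42, 26/42] ≈ [0.381, 0.619]
H = -((16/42)·log₂(16/42) + (26/42)·log₂(26/42))
  = 0.9587 bits

0.9587 bits


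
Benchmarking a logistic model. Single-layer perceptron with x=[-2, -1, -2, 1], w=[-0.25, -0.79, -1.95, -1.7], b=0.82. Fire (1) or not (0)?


z = (-2)·(-0.25) + (-1)·(-0.79) + (-2)·(-1.95) + (1)·(-1.7) + 0.82
  = 4.31
step(z) = 1 (z≥0)

1


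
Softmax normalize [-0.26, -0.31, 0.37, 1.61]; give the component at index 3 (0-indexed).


Exponentials: e^-0.26=0.7711, e^-0.31=0.7334, e^0.37=1.4477, e^1.61=5.0028
Sum = 7.955
Softmax = [0.0969, 0.0922, 0.182, 0.6289]
p[3] = 5.0028/7.955 = 0.6289

0.6289


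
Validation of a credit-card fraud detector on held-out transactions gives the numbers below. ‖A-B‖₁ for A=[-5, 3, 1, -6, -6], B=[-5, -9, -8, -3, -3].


d = |-5+ 5| + |3+ 9| + |1+ 8| + |-6+ 3| + |-6+ 3|
  = 0 + 12 + 9 + 3 + 3
  = 27

27


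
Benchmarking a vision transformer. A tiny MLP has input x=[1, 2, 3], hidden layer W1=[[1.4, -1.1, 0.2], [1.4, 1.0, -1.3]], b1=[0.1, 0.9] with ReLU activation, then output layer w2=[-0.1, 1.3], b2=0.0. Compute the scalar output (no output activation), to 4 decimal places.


z1[0] = (1.4)·(1) + (-1.1)·(2) + (0.2)·(3) + 0.1 = -0.1
z1[1] = (1.4)·(1) + (1.0)·(2) + (-1.3)·(3) + 0.9 = 0.4
h = ReLU(z1) = [0.0, 0.4]
output = (-0.1)·(0.0) + (1.3)·(0.4) + 0.0 = 0.52

0.52


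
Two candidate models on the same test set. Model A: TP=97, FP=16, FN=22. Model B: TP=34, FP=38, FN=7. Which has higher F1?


Model A: P=97/113=0.8584, R=97/119=0.8151, F1=2PR/(P+R)=2TP/(2TP+FP+FN)=194/232=0.8362
Model B: P=34/72=0.4722, R=34/41=0.8293, F1=2PR/(P+R)=2TP/(2TP+FP+FN)=68/113=0.6018
0.8362 > 0.6018 → Model A

Model A


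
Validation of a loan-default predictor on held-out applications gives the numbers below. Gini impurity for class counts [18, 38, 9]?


Probabilities: [18/65, 38/65, 9/65] ≈ [0.2769, 0.5846, 0.1385]
Σpᵢ² = (324 + 1444 + 81)/65² = 1849/4225
Gini = 1 - Σpᵢ² = 1 - 1849/4225 = 0.5624

0.5624


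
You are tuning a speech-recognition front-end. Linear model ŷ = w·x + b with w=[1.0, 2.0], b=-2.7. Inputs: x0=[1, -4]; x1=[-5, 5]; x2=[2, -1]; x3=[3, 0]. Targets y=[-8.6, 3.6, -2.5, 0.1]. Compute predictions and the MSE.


ŷ0 = (1.0)·(1) + (2.0)·(-4) - 2.7 = -9.7
ŷ1 = (1.0)·(-5) + (2.0)·(5) - 2.7 = 2.3
ŷ2 = (1.0)·(2) + (2.0)·(-1) - 2.7 = -2.7
ŷ3 = (1.0)·(3) + (2.0)·(0) - 2.7 = 0.3
errors² = [1.21, 1.69, 0.04, 0.04]
MSE = 2.9800/4 = 0.745

0.745


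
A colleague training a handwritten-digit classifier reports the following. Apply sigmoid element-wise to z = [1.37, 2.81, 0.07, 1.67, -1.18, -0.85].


σ(1.37) = 1/(1+e^-1.37) = 0.7974
σ(2.81) = 1/(1+e^-2.81) = 0.9432
σ(0.07) = 1/(1+e^-0.07) = 0.5175
σ(1.67) = 1/(1+e^-1.67) = 0.8416
σ(-1.18) = 1/(1+e^1.18) = 0.2351
σ(-0.85) = 1/(1+e^0.85) = 0.2994
result = [0.7974, 0.9432, 0.5175, 0.8416, 0.2351, 0.2994]

[0.7974, 0.9432, 0.5175, 0.8416, 0.2351, 0.2994]


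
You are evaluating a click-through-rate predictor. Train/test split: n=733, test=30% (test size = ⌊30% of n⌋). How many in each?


Test = ⌊733·30/100⌋ = 219
Train = 733 - 219 = 514

Train: 514, Test: 219


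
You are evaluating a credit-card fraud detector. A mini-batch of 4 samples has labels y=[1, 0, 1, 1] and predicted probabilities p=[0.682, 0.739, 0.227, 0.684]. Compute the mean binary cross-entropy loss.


L[0] = -ln(0.682) = 0.3827
L[1] = -ln(1-0.739) = -ln(0.261) = 1.3432
L[2] = -ln(0.227) = 1.4828
L[3] = -ln(0.684) = 0.3798
mean = (0.3827 + 1.3432 + 1.4828 + 0.3798)/4 = 0.8971

0.8971


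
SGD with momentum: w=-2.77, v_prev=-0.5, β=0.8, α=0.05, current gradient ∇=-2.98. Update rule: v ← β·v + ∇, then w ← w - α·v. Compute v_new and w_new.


v_new = 0.8·-0.5 - 2.98 = -0.4 - 2.98 = -3.38
w_new = -2.77 - 0.05·-3.38 = -2.77 + 0.169 = -2.601

v_new=-3.38, w_new=-2.601


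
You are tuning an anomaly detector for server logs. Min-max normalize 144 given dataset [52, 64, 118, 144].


min=52, max=144
(144-52)/(144-52) = 92/92 = 1.0

1.0


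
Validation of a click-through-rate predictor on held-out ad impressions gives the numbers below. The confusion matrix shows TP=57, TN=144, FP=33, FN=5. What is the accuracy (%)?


Accuracy = (TP+TN)/(TP+TN+FP+FN)
= (57+144)/(239)
= 201/239 = 84.1%

84.1%


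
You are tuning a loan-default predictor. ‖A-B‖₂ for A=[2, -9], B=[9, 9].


d = √((2-9)² + (-9-9)²)
  = √(49 + 324)
  = √373 = 19.3132

19.3132


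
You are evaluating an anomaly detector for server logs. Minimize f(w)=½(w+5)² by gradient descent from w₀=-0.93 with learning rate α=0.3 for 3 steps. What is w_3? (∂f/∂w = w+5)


step 1: grad = -0.93+5 = 4.07; w = -0.93 - 0.3·(4.07) = -2.151
step 2: grad = -2.151+5 = 2.849; w = -2.151 - 0.3·(2.849) = -3.0057
step 3: grad = -3.0057+5 = 1.9943; w = -3.0057 - 0.3·(1.9943) = -3.60399

-3.60399


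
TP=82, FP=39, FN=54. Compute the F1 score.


Precision = 82/121 = 0.6777
Recall = 82/136 = 0.6029
F1 = 2·P·R/(P+R) = 2·TP/(2·TP+FP+FN) = 164/(164+39+54) = 164/257 = 0.6381

0.6381


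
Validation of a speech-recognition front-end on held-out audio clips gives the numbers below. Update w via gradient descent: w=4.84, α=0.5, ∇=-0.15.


w_new = w - α·∇
= 4.84 - 0.5·-0.15
= 4.84 + 0.075
= 4.915

4.915


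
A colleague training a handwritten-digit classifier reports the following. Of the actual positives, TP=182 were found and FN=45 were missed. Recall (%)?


Recall = TP/(TP+FN)
= 182/(182+45)
= 182/227 = 80.18%

80.18%


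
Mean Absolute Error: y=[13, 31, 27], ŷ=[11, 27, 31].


Absolute errors: |13-11|=2, |31-27|=4, |27-31|=4
Sum = 10
MAE = 10/3 = 10/3

10/3


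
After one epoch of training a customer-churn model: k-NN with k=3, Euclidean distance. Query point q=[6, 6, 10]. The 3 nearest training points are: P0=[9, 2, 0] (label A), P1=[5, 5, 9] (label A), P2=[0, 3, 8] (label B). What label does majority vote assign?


d(q,P0) = 11.1803  (label A)
d(q,P1) = 1.7321  (label A)
d(q,P2) = 7.0  (label B)
Votes: A=2, B=1
Majority → A

A


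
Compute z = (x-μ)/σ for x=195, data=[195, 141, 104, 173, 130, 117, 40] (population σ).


μ = 128.5714, σ = 46.4846
z = (195 - 128.5714)/46.4846 = 1.429

1.429


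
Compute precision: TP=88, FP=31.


Precision = TP/(TP+FP)
= 88/(88+31)
= 88/119 = 73.95%

73.95%


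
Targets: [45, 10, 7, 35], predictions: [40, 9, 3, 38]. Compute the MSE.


Squared errors: (45-40)²=25, (10-9)²=1, (7-3)²=16, (35-38)²=9
Sum = 51
MSE = 51/4 = 51/4

51/4


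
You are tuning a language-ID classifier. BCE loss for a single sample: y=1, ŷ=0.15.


BCE = -[y·ln(p) + (1-y)·ln(1-p)]
= -1·ln(0.15) - 0
= -ln(0.15) = 1.8971

1.8971


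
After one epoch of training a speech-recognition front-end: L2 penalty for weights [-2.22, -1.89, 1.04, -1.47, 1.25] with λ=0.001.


‖w‖₂² = (-2.22)² + (-1.89)² + (1.04)² + (-1.47)² + (1.25)²
     = 4.9284 + 3.5721 + 1.0816 + 2.1609 + 1.5625
     = 13.3055
λ·‖w‖₂² = 0.001·13.3055 = 0.013306

0.013306


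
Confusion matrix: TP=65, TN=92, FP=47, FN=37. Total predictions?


Total = TP + TN + FP + FN
= 65 + 92 + 47 + 37
= 241
(Predicted positive: 112, predicted negative: 129)

241


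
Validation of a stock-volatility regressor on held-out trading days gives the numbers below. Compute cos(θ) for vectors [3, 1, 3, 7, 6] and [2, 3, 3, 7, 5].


A·B = 3·2 + 1·3 + 3·3 + 7·7 + 6·5 = 97
‖A‖ = √104 = 10.198, ‖B‖ = √96 = 9.798
cos = 97/(√104·√96) = 97/√9984 = 0.9708

0.9708


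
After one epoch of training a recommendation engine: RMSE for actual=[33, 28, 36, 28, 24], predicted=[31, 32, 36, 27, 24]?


MSE = 21/5 = 4.2
RMSE = √(21/5) = 2.0494

2.0494


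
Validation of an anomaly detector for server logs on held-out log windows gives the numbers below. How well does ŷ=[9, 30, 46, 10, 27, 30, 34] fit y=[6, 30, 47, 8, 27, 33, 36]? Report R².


ȳ = 26.7143
SS_res = Σ(y-ŷ)² = 27
SS_tot = Σ(y-ȳ)² = 1327.43
R² = 1 - SS_res/SS_tot = 1 - 0.0203 = 0.9797

0.9797


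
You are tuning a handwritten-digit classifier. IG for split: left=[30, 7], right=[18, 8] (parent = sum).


Parent = [48, 15], H_parent = 0.7919
H_left = 0.6998 (n=37), H_right = 0.8905 (n=26)
H_children = (37/63)·0.6998 + (26/63)·0.8905 = 0.7785
IG = 0.7919 - 0.7785 = 0.0134

0.0134


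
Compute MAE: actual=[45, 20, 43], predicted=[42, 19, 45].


Absolute errors: |45-42|=3, |20-19|=1, |43-45|=2
Sum = 6
MAE = 6/3 = 2

2


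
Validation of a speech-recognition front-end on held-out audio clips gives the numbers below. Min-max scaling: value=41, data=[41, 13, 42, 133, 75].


min=13, max=133
(41-13)/(133-13) = 28/120 = 0.2333

0.2333


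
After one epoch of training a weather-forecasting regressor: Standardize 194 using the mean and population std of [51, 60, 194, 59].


μ = 91, σ = 59.5693
z = (194 - 91)/59.5693 = 1.7291

1.7291


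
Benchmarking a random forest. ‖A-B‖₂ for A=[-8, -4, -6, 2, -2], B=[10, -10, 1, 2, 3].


d = √((-8-10)² + (-4+ 10)² + (-6-1)² + (2-2)² + (-2-3)²)
  = √(324 + 36 + 49 + 0 + 25)
  = √434 = 20.8327

20.8327


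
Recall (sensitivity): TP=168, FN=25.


Recall = TP/(TP+FN)
= 168/(168+25)
= 168/193 = 87.05%

87.05%


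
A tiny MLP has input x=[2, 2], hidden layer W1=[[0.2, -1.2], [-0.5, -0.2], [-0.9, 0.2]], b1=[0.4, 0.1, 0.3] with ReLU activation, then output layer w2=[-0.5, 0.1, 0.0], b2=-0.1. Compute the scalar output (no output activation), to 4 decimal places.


z1[0] = (0.2)·(2) + (-1.2)·(2) + 0.4 = -1.6
z1[1] = (-0.5)·(2) + (-0.2)·(2) + 0.1 = -1.3
z1[2] = (-0.9)·(2) + (0.2)·(2) + 0.3 = -1.1
h = ReLU(z1) = [0.0, 0.0, 0.0]
output = (-0.5)·(0.0) + (0.1)·(0.0) + (0.0)·(0.0) - 0.1 = -0.1

-0.1


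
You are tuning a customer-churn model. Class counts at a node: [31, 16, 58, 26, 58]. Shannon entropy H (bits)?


Probabilities: [31/189, 16/189, 58/189, 26/189, 58/189] ≈ [0.164, 0.0847, 0.3069, 0.1376, 0.3069]
H = -((31/189)·log₂(31/189) + (16/189)·log₂(16/189) + (58/189)·log₂(58/189) + (26/189)·log₂(26/189) + (58/189)·log₂(58/189))
  = 2.169 bits

2.169 bits


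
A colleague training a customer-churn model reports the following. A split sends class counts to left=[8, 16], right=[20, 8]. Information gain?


Parent = [28, 24], H_parent = 0.9957
H_left = 0.9183 (n=24), H_right = 0.8631 (n=28)
H_children = (24/52)·0.9183 + (28/52)·0.8631 = 0.8886
IG = 0.9957 - 0.8886 = 0.1071

0.1071


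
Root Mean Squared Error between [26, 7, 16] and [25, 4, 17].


MSE = 11/3 = 3.6667
RMSE = √(11/3) = 1.9149

1.9149


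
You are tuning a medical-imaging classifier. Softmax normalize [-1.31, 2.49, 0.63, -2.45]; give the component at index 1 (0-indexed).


Exponentials: e^-1.31=0.2698, e^2.49=12.0613, e^0.63=1.8776, e^-2.45=0.0863
Sum = 14.295
Softmax = [0.0189, 0.8437, 0.1313, 0.006]
p[1] = 12.0613/14.295 = 0.8437

0.8437


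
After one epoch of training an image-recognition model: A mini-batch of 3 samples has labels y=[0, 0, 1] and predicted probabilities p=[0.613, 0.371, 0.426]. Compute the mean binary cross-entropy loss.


L[0] = -ln(1-0.613) = -ln(0.387) = 0.9493
L[1] = -ln(1-0.371) = -ln(0.629) = 0.4636
L[2] = -ln(0.426) = 0.8533
mean = (0.9493 + 0.4636 + 0.8533)/3 = 0.7554

0.7554


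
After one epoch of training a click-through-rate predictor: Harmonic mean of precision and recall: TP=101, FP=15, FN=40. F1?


Precision = 101/116 = 0.8707
Recall = 101/141 = 0.7163
F1 = 2·P·R/(P+R) = 2·TP/(2·TP+FP+FN) = 202/(202+15+40) = 202/257 = 0.786

0.786


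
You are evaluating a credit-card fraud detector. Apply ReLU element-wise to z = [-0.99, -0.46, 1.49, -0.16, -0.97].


ReLU(-0.99) = max(0, -0.99) = 0.0
ReLU(-0.46) = max(0, -0.46) = 0.0
ReLU(1.49) = max(0, 1.49) = 1.49
ReLU(-0.16) = max(0, -0.16) = 0.0
ReLU(-0.97) = max(0, -0.97) = 0.0
result = [0.0, 0.0, 1.49, 0.0, 0.0]

[0.0, 0.0, 1.49, 0.0, 0.0]


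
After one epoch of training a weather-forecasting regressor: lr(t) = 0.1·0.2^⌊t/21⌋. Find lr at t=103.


n_drops = ⌊103/21⌋ = 4
lr = 0.1·0.2^4 = 0.1·0.0016 = 0.00016

0.00016


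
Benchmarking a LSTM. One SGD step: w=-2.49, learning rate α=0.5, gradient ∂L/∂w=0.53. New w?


w_new = w - α·∇
= -2.49 - 0.5·0.53
= -2.49 - 0.265
= -2.755

-2.755


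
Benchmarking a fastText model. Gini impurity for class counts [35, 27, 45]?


Probabilities: [35/107, 27/107, 45/107] ≈ [0.3271, 0.2523, 0.4206]
Σpᵢ² = (1225 + 729 + 2025)/107² = 3979/11449
Gini = 1 - Σpᵢ² = 1 - 3979/11449 = 0.6525

0.6525


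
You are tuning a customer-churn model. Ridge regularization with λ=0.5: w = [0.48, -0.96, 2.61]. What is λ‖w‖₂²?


‖w‖₂² = (0.48)² + (-0.96)² + (2.61)²
     = 0.2304 + 0.9216 + 6.8121
     = 7.9641
λ·‖w‖₂² = 0.5·7.9641 = 3.98205

3.98205


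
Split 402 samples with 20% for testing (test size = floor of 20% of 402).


Test = ⌊402·20/100⌋ = 80
Train = 402 - 80 = 322

Train: 322, Test: 80


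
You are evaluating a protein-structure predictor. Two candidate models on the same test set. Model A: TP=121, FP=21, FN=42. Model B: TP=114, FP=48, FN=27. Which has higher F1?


Model A: P=121/142=0.8521, R=121/163=0.7423, F1=2PR/(P+R)=2TP/(2TP+FP+FN)=242/305=0.7934
Model B: P=114/162=0.7037, R=114/141=0.8085, F1=2PR/(P+R)=2TP/(2TP+FP+FN)=228/303=0.7525
0.7934 > 0.7525 → Model A

Model A


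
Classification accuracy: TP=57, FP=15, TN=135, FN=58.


Accuracy = (TP+TN)/(TP+TN+FP+FN)
= (57+135)/(265)
= 192/265 = 72.45%

72.45%


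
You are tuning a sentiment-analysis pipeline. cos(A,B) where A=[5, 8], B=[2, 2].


A·B = 5·2 + 8·2 = 26
‖A‖ = √89 = 9.434, ‖B‖ = √8 = 2.8284
cos = 26/(√89·√8) = 26/√712 = 0.9744

0.9744


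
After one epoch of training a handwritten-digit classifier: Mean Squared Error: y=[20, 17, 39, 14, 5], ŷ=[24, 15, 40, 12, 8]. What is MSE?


Squared errors: (20-24)²=16, (17-15)²=4, (39-40)²=1, (14-12)²=4, (5-8)²=9
Sum = 34
MSE = 34/5 = 34/5

34/5


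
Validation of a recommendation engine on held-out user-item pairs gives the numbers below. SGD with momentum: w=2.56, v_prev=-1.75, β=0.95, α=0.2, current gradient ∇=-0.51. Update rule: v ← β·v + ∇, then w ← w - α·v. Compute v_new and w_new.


v_new = 0.95·-1.75 - 0.51 = -1.6625 - 0.51 = -2.1725
w_new = 2.56 - 0.2·-2.1725 = 2.56 + 0.4345 = 2.9945

v_new=-2.1725, w_new=2.9945


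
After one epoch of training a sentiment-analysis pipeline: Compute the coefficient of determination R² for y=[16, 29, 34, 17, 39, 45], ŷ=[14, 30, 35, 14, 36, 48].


ȳ = 30
SS_res = Σ(y-ŷ)² = 33
SS_tot = Σ(y-ȳ)² = 688
R² = 1 - SS_res/SS_tot = 1 - 0.048 = 0.952

0.952


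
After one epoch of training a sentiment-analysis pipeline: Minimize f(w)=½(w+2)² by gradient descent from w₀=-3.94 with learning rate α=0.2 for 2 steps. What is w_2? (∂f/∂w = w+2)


step 1: grad = -3.94+2 = -1.94; w = -3.94 - 0.2·(-1.94) = -3.552
step 2: grad = -3.552+2 = -1.552; w = -3.552 - 0.2·(-1.552) = -3.2416

-3.2416


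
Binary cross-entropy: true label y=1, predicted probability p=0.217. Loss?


BCE = -[y·ln(p) + (1-y)·ln(1-p)]
= -1·ln(0.217) - 0
= -ln(0.217) = 1.5279

1.5279


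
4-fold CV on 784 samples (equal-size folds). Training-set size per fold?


Fold size = 784/4 = 196
Training per fold = 784 - 196 = 588

588


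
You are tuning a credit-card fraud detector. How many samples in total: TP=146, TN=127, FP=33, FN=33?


Total = TP + TN + FP + FN
= 146 + 127 + 33 + 33
= 339
(Predicted positive: 179, predicted negative: 160)

339


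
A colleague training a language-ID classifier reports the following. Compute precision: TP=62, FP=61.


Precision = TP/(TP+FP)
= 62/(62+61)
= 62/123 = 50.41%

50.41%


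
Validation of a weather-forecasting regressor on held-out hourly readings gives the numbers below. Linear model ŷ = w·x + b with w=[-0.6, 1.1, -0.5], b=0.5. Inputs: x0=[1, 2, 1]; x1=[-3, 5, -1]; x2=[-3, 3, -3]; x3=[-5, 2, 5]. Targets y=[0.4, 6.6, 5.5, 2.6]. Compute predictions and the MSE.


ŷ0 = (-0.6)·(1) + (1.1)·(2) + (-0.5)·(1) + 0.5 = 1.6
ŷ1 = (-0.6)·(-3) + (1.1)·(5) + (-0.5)·(-1) + 0.5 = 8.3
ŷ2 = (-0.6)·(-3) + (1.1)·(3) + (-0.5)·(-3) + 0.5 = 7.1
ŷ3 = (-0.6)·(-5) + (1.1)·(2) + (-0.5)·(5) + 0.5 = 3.2
errors² = [1.44, 2.89, 2.56, 0.36]
MSE = 7.2500/4 = 1.8125

1.8125


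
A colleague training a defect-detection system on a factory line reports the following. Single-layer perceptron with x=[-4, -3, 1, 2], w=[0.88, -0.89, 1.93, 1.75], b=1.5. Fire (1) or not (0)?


z = (-4)·(0.88) + (-3)·(-0.89) + (1)·(1.93) + (2)·(1.75) + 1.5
  = 6.08
step(z) = 1 (z≥0)

1


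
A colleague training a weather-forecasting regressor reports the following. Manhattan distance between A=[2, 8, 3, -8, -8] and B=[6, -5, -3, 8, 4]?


d = |2-6| + |8+ 5| + |3+ 3| + |-8-8| + |-8-4|
  = 4 + 13 + 6 + 16 + 12
  = 51

51


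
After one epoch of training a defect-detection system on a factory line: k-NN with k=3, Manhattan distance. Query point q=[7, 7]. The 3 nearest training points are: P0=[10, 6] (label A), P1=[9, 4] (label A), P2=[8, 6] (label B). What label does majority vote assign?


d(q,P0) = 4  (label A)
d(q,P1) = 5  (label A)
d(q,P2) = 2  (label B)
Votes: A=2, B=1
Majority → A

A


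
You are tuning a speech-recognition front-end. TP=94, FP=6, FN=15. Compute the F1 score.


Precision = 94/100 = 0.94
Recall = 94/109 = 0.8624
F1 = 2·P·R/(P+R) = 2·TP/(2·TP+FP+FN) = 188/(188+6+15) = 188/209 = 0.8995

0.8995


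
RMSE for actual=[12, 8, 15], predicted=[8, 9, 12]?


MSE = 26/3 = 8.6667
RMSE = √(26/3) = 2.9439

2.9439


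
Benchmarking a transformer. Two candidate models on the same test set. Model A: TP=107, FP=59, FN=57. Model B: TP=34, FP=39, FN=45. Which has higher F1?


Model A: P=107/166=0.6446, R=107/164=0.6524, F1=2PR/(P+R)=2TP/(2TP+FP+FN)=214/330=0.6485
Model B: P=34/73=0.4658, R=34/79=0.4304, F1=2PR/(P+R)=2TP/(2TP+FP+FN)=68/152=0.4474
0.6485 > 0.4474 → Model A

Model A


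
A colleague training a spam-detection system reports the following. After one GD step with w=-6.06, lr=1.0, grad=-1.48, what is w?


w_new = w - α·∇
= -6.06 - 1.0·-1.48
= -6.06 + 1.48
= -4.58

-4.58


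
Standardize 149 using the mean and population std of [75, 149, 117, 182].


μ = 130.75, σ = 39.5498
z = (149 - 130.75)/39.5498 = 0.4614

0.4614


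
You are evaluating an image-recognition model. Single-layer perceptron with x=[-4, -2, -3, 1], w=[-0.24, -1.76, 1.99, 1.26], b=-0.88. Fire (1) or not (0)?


z = (-4)·(-0.24) + (-2)·(-1.76) + (-3)·(1.99) + (1)·(1.26) - 0.88
  = -1.11
step(z) = 0 (z<0)

0


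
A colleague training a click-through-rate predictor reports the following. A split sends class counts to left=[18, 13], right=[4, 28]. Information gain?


Parent = [22, 41], H_parent = 0.9334
H_left = 0.9812 (n=31), H_right = 0.5436 (n=32)
H_children = (31/63)·0.9812 + (32/63)·0.5436 = 0.7589
IG = 0.9334 - 0.7589 = 0.1745

0.1745


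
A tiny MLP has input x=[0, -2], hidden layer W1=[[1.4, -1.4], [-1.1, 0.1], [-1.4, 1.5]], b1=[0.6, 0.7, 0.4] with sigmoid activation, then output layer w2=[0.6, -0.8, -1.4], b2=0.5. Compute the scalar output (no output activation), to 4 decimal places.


z1[0] = (1.4)·(0) + (-1.4)·(-2) + 0.6 = 3.4
z1[1] = (-1.1)·(0) + (0.1)·(-2) + 0.7 = 0.5
z1[2] = (-1.4)·(0) + (1.5)·(-2) + 0.4 = -2.6
h = sigmoid(z1) = [0.9677, 0.6225, 0.0691]
output = (0.6)·(0.9677) + (-0.8)·(0.6225) + (-1.4)·(0.0691) + 0.5 = 0.4859

0.4859


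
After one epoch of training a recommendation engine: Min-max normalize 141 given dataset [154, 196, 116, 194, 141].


min=116, max=196
(141-116)/(196-116) = 25/80 = 0.3125

0.3125


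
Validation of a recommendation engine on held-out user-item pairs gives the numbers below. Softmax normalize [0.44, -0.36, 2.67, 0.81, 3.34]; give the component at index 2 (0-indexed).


Exponentials: e^0.44=1.5527, e^-0.36=0.6977, e^2.67=14.44, e^0.81=2.2479, e^3.34=28.2191
Sum = 47.1574
Softmax = [0.0329, 0.0148, 0.3062, 0.0477, 0.5984]
p[2] = 14.44/47.1574 = 0.3062

0.3062


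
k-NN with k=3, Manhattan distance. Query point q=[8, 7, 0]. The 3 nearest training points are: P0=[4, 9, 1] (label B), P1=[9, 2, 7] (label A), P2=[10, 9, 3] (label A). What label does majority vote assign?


d(q,P0) = 7  (label B)
d(q,P1) = 13  (label A)
d(q,P2) = 7  (label A)
Votes: A=2, B=1
Majority → A

A


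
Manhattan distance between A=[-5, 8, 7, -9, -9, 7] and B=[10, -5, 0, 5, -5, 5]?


d = |-5-10| + |8+ 5| + |7-0| + |-9-5| + |-9+ 5| + |7-5|
  = 15 + 13 + 7 + 14 + 4 + 2
  = 55

55


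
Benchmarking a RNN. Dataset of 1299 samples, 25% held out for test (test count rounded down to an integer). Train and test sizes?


Test = ⌊1299·25/100⌋ = 324
Train = 1299 - 324 = 975

Train: 975, Test: 324


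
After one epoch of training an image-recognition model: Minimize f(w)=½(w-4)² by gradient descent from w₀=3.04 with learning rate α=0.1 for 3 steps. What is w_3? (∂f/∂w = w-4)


step 1: grad = 3.04-4 = -0.96; w = 3.04 - 0.1·(-0.96) = 3.136
step 2: grad = 3.136-4 = -0.864; w = 3.136 - 0.1·(-0.864) = 3.2224
step 3: grad = 3.2224-4 = -0.7776; w = 3.2224 - 0.1·(-0.7776) = 3.30016

3.30016


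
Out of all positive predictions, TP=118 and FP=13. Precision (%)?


Precision = TP/(TP+FP)
= 118/(118+13)
= 118/131 = 90.08%

90.08%


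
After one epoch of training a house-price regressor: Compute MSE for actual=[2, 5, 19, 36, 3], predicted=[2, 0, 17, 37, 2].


Squared errors: (2-2)²=0, (5-0)²=25, (19-17)²=4, (36-37)²=1, (3-2)²=1
Sum = 31
MSE = 31/5 = 31/5

31/5


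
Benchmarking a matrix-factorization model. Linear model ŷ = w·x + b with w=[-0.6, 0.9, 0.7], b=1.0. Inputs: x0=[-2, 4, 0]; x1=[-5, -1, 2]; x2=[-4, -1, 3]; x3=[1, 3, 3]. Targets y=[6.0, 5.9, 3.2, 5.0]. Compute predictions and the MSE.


ŷ0 = (-0.6)·(-2) + (0.9)·(4) + (0.7)·(0) + 1.0 = 5.8
ŷ1 = (-0.6)·(-5) + (0.9)·(-1) + (0.7)·(2) + 1.0 = 4.5
ŷ2 = (-0.6)·(-4) + (0.9)·(-1) + (0.7)·(3) + 1.0 = 4.6
ŷ3 = (-0.6)·(1) + (0.9)·(3) + (0.7)·(3) + 1.0 = 5.2
errors² = [0.04, 1.96, 1.96, 0.04]
MSE = 4.0000/4 = 1.0

1.0


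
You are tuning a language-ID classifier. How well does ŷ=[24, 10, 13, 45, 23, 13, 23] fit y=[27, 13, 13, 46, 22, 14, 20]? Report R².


ȳ = 22.1429
SS_res = Σ(y-ŷ)² = 30
SS_tot = Σ(y-ȳ)² = 830.86
R² = 1 - SS_res/SS_tot = 1 - 0.0361 = 0.9639

0.9639


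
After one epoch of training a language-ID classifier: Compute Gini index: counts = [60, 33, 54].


Probabilities: [60/147, 33/147, 54/147] ≈ [0.4082, 0.2245, 0.3673]
Σpᵢ² = (3600 + 1089 + 2916)/147² = 7605/21609
Gini = 1 - Σpᵢ² = 1 - 7605/21609 = 0.6481

0.6481


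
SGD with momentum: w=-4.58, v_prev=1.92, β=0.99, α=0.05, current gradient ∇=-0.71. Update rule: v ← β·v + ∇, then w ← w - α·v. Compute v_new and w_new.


v_new = 0.99·1.92 - 0.71 = 1.9008 - 0.71 = 1.1908
w_new = -4.58 - 0.05·1.1908 = -4.58 - 0.05954 = -4.63954

v_new=1.1908, w_new=-4.63954


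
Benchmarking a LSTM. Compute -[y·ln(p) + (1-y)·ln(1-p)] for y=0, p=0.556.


BCE = -[y·ln(p) + (1-y)·ln(1-p)]
= -0 - 1·ln(1-0.556)
= -ln(0.444) = 0.8119

0.8119


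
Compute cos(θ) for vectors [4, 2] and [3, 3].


A·B = 4·3 + 2·3 = 18
‖A‖ = √20 = 4.4721, ‖B‖ = √18 = 4.2426
cos = 18/(√20·√18) = 18/√360 = 0.9487

0.9487


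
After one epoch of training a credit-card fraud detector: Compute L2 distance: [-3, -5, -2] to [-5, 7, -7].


d = √((-3+ 5)² + (-5-7)² + (-2+ 7)²)
  = √(4 + 144 + 25)
  = √173 = 13.1529

13.1529


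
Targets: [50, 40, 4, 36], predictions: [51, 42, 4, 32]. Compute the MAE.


Absolute errors: |50-51|=1, |40-42|=2, |4-4|=0, |36-32|=4
Sum = 7
MAE = 7/4 = 7/4

7/4


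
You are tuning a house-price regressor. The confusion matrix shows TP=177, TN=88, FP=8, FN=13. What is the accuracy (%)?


Accuracy = (TP+TN)/(TP+TN+FP+FN)
= (177+88)/(286)
= 265/286 = 92.66%

92.66%


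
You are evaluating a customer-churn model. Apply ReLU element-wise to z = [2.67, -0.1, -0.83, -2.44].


ReLU(2.67) = max(0, 2.67) = 2.67
ReLU(-0.1) = max(0, -0.1) = 0.0
ReLU(-0.83) = max(0, -0.83) = 0.0
ReLU(-2.44) = max(0, -2.44) = 0.0
result = [2.67, 0.0, 0.0, 0.0]

[2.67, 0.0, 0.0, 0.0]


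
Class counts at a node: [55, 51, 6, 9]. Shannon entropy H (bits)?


Probabilities: [55/121, 51/121, 6/121, 9/121] ≈ [0.4545, 0.4215, 0.0496, 0.0744]
H = -((55/121)·log₂(55/121) + (51/121)·log₂(51/121) + (6/121)·log₂(6/121) + (9/121)·log₂(9/121))
  = 1.5362 bits

1.5362 bits


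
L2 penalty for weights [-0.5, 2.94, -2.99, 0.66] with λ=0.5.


‖w‖₂² = (-0.5)² + (2.94)² + (-2.99)² + (0.66)²
     = 0.25 + 8.6436 + 8.9401 + 0.4356
     = 18.2693
λ·‖w‖₂² = 0.5·18.2693 = 9.13465

9.13465


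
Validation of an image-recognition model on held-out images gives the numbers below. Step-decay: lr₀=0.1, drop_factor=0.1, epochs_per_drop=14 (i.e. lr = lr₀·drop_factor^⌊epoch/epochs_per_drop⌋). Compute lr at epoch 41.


n_drops = ⌊41/14⌋ = 2
lr = 0.1·0.1^2 = 0.1·0.01 = 0.001

0.001


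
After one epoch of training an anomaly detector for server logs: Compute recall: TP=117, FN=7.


Recall = TP/(TP+FN)
= 117/(117+7)
= 117/124 = 94.35%

94.35%


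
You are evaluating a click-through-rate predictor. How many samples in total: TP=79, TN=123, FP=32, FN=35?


Total = TP + TN + FP + FN
= 79 + 123 + 32 + 35
= 269
(Predicted positive: 111, predicted negative: 158)

269


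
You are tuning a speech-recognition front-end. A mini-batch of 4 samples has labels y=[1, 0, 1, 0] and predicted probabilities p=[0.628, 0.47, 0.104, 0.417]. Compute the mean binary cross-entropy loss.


L[0] = -ln(0.628) = 0.4652
L[1] = -ln(1-0.47) = -ln(0.53) = 0.6349
L[2] = -ln(0.104) = 2.2634
L[3] = -ln(1-0.417) = -ln(0.583) = 0.5396
mean = (0.4652 + 0.6349 + 2.2634 + 0.5396)/4 = 0.9758

0.9758


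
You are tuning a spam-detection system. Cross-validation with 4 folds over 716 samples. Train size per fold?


Fold size = 716/4 = 179
Training per fold = 716 - 179 = 537

537


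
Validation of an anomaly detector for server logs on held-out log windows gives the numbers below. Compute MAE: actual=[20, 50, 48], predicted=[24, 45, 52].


Absolute errors: |20-24|=4, |50-45|=5, |48-52|=4
Sum = 13
MAE = 13/3 = 13/3

13/3


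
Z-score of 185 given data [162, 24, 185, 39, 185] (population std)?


μ = 119, σ = 72.0916
z = (185 - 119)/72.0916 = 0.9155

0.9155


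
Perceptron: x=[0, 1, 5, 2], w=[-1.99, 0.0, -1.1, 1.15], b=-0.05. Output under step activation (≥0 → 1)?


z = (0)·(-1.99) + (1)·(0.0) + (5)·(-1.1) + (2)·(1.15) - 0.05
  = -3.25
step(z) = 0 (z<0)

0


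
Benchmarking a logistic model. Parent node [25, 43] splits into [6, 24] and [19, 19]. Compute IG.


Parent = [25, 43], H_parent = 0.9488
H_left = 0.7219 (n=30), H_right = 1 (n=38)
H_children = (30/68)·0.7219 + (38/68)·1 = 0.8773
IG = 0.9488 - 0.8773 = 0.0715

0.0715


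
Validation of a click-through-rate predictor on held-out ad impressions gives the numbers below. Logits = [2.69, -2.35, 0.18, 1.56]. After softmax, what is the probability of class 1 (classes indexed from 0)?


Exponentials: e^2.69=14.7317, e^-2.35=0.0954, e^0.18=1.1972, e^1.56=4.7588
Sum = 20.7831
Softmax = [0.7088, 0.0046, 0.0576, 0.229]
p[1] = 0.0954/20.7831 = 0.0046

0.0046


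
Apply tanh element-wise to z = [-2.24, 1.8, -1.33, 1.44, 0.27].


tanh(-2.24) = -0.9776
tanh(1.8) = 0.9468
tanh(-1.33) = -0.8692
tanh(1.44) = 0.8937
tanh(0.27) = 0.2636
result = [-0.9776, 0.9468, -0.8692, 0.8937, 0.2636]

[-0.9776, 0.9468, -0.8692, 0.8937, 0.2636]


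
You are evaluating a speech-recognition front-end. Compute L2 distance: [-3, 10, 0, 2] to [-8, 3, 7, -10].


d = √((-3+ 8)² + (10-3)² + (0-7)² + (2+ 10)²)
  = √(25 + 49 + 49 + 144)
  = √267 = 16.3401

16.3401


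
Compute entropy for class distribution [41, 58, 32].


Probabilities: [41/131, 58/131, 32/131] ≈ [0.313, 0.4427, 0.2443]
H = -((41/131)·log₂(41/131) + (58/131)·log₂(58/131) + (32/131)·log₂(32/131))
  = 1.5416 bits

1.5416 bits


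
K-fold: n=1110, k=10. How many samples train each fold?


Fold size = 1110/10 = 111
Training per fold = 1110 - 111 = 999

999


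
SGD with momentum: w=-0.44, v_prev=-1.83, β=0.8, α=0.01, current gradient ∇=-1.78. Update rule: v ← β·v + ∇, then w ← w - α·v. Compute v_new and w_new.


v_new = 0.8·-1.83 - 1.78 = -1.464 - 1.78 = -3.244
w_new = -0.44 - 0.01·-3.244 = -0.44 + 0.03244 = -0.40756

v_new=-3.244, w_new=-0.40756


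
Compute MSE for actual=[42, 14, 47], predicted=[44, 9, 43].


Squared errors: (42-44)²=4, (14-9)²=25, (47-43)²=16
Sum = 45
MSE = 45/3 = 15

15


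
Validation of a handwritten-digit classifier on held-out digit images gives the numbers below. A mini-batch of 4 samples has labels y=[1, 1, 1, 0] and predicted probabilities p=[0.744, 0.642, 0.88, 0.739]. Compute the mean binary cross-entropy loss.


L[0] = -ln(0.744) = 0.2957
L[1] = -ln(0.642) = 0.4432
L[2] = -ln(0.88) = 0.1278
L[3] = -ln(1-0.739) = -ln(0.261) = 1.3432
mean = (0.2957 + 0.4432 + 0.1278 + 1.3432)/4 = 0.5525

0.5525


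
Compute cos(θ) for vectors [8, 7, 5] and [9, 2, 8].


A·B = 8·9 + 7·2 + 5·8 = 126
‖A‖ = √138 = 11.7473, ‖B‖ = √149 = 12.2066
cos = 126/(√138·√149) = 126/√20562 = 0.8787

0.8787


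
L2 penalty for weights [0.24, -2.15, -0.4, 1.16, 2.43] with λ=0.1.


‖w‖₂² = (0.24)² + (-2.15)² + (-0.4)² + (1.16)² + (2.43)²
     = 0.0576 + 4.6225 + 0.16 + 1.3456 + 5.9049
     = 12.0906
λ·‖w‖₂² = 0.1·12.0906 = 1.20906

1.20906


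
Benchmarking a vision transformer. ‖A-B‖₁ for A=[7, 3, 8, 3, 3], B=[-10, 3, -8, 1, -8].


d = |7+ 10| + |3-3| + |8+ 8| + |3-1| + |3+ 8|
  = 17 + 0 + 16 + 2 + 11
  = 46

46


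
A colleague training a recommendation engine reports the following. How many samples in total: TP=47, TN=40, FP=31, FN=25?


Total = TP + TN + FP + FN
= 47 + 40 + 31 + 25
= 143
(Predicted positive: 78, predicted negative: 65)

143


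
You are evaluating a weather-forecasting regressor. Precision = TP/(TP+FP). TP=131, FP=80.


Precision = TP/(TP+FP)
= 131/(131+80)
= 131/211 = 62.09%

62.09%


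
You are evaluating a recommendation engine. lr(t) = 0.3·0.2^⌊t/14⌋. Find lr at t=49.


n_drops = ⌊49/14⌋ = 3
lr = 0.3·0.2^3 = 0.3·0.008 = 0.0024

0.0024


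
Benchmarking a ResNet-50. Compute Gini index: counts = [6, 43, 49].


Probabilities: [6/98, 43/98, 49/98] ≈ [0.0612, 0.4388, 0.5]
Σpᵢ² = (36 + 1849 + 2401)/98² = 4286/9604
Gini = 1 - Σpᵢ² = 1 - 4286/9604 = 0.5537

0.5537


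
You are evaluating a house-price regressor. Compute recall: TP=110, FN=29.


Recall = TP/(TP+FN)
= 110/(110+29)
= 110/139 = 79.14%

79.14%


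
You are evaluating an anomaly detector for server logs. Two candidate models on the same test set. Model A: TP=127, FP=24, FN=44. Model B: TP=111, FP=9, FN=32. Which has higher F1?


Model A: P=127/151=0.8411, R=127/171=0.7427, F1=2PR/(P+R)=2TP/(2TP+FP+FN)=254/322=0.7888
Model B: P=111/120=0.925, R=111/143=0.7762, F1=2PR/(P+R)=2TP/(2TP+FP+FN)=222/263=0.8441
0.7888 < 0.8441 → Model B

Model B


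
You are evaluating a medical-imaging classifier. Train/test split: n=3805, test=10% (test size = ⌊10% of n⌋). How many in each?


Test = ⌊3805·10/100⌋ = 380
Train = 3805 - 380 = 3425

Train: 3425, Test: 380


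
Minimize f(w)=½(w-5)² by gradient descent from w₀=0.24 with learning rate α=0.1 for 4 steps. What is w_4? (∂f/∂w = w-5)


step 1: grad = 0.24-5 = -4.76; w = 0.24 - 0.1·(-4.76) = 0.716
step 2: grad = 0.716-5 = -4.284; w = 0.716 - 0.1·(-4.284) = 1.1444
step 3: grad = 1.1444-5 = -3.8556; w = 1.1444 - 0.1·(-3.8556) = 1.52996
step 4: grad = 1.52996-5 = -3.47004; w = 1.52996 - 0.1·(-3.47004) = 1.876964

1.876964


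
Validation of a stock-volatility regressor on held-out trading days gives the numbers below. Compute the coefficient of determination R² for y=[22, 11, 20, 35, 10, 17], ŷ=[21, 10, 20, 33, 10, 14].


ȳ = 19.1667
SS_res = Σ(y-ŷ)² = 15
SS_tot = Σ(y-ȳ)² = 414.83
R² = 1 - SS_res/SS_tot = 1 - 0.0362 = 0.9638

0.9638


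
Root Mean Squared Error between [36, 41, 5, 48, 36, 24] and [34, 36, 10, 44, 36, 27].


MSE = 79/6 = 13.1667
RMSE = √(79/6) = 3.6286

3.6286


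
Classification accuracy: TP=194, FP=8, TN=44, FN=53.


Accuracy = (TP+TN)/(TP+TN+FP+FN)
= (194+44)/(299)
= 238/299 = 79.6%

79.6%


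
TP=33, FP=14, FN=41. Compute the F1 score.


Precision = 33/47 = 0.7021
Recall = 33/74 = 0.4459
F1 = 2·P·R/(P+R) = 2·TP/(2·TP+FP+FN) = 66/(66+14+41) = 66/121 = 0.5455

0.5455


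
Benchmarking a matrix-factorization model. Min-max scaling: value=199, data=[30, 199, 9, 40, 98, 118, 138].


min=9, max=199
(199-9)/(199-9) = 190/190 = 1.0

1.0


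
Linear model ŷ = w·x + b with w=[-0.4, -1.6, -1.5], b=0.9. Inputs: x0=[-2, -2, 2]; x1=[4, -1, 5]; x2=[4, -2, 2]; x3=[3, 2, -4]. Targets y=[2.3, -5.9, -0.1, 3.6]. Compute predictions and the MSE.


ŷ0 = (-0.4)·(-2) + (-1.6)·(-2) + (-1.5)·(2) + 0.9 = 1.9
ŷ1 = (-0.4)·(4) + (-1.6)·(-1) + (-1.5)·(5) + 0.9 = -6.6
ŷ2 = (-0.4)·(4) + (-1.6)·(-2) + (-1.5)·(2) + 0.9 = -0.5
ŷ3 = (-0.4)·(3) + (-1.6)·(2) + (-1.5)·(-4) + 0.9 = 2.5
errors² = [0.16, 0.49, 0.16, 1.21]
MSE = 2.0200/4 = 0.505

0.505


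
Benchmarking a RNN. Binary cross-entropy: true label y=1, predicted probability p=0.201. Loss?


BCE = -[y·ln(p) + (1-y)·ln(1-p)]
= -1·ln(0.201) - 0
= -ln(0.201) = 1.6045

1.6045


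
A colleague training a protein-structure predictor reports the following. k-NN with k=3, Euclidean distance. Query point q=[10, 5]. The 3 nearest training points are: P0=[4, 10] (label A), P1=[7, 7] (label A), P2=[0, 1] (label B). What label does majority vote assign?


d(q,P0) = 7.8102  (label A)
d(q,P1) = 3.6056  (label A)
d(q,P2) = 10.7703  (label B)
Votes: A=2, B=1
Majority → A

A


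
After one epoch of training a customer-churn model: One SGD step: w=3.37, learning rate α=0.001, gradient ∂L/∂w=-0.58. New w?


w_new = w - α·∇
= 3.37 - 0.001·-0.58
= 3.37 + 0.00058
= 3.37058

3.37058


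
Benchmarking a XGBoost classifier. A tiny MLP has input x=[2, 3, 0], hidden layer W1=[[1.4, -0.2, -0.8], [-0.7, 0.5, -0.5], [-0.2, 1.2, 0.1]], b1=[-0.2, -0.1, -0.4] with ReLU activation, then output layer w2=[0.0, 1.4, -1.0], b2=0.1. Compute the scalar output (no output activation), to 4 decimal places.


z1[0] = (1.4)·(2) + (-0.2)·(3) + (-0.8)·(0) - 0.2 = 2.0
z1[1] = (-0.7)·(2) + (0.5)·(3) + (-0.5)·(0) - 0.1 = 0.0
z1[2] = (-0.2)·(2) + (1.2)·(3) + (0.1)·(0) - 0.4 = 2.8
h = ReLU(z1) = [2.0, 0.0, 2.8]
output = (0.0)·(2.0) + (1.4)·(0.0) + (-1.0)·(2.8) + 0.1 = -2.7

-2.7


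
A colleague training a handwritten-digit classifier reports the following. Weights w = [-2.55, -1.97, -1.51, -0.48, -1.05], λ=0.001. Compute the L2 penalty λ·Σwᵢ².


‖w‖₂² = (-2.55)² + (-1.97)² + (-1.51)² + (-0.48)² + (-1.05)²
     = 6.5025 + 3.8809 + 2.2801 + 0.2304 + 1.1025
     = 13.9964
λ·‖w‖₂² = 0.001·13.9964 = 0.013996

0.013996


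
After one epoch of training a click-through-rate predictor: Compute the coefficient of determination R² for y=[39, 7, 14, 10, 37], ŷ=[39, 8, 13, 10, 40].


ȳ = 21.4
SS_res = Σ(y-ŷ)² = 11
SS_tot = Σ(y-ȳ)² = 945.2
R² = 1 - SS_res/SS_tot = 1 - 0.0116 = 0.9884

0.9884
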